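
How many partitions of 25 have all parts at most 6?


Using the generating function (1-x)^(-1)(1-x^2)^(-1)...(1-x^6)^(-1),
the coefficient of x^25 counts these restricted partitions.
Result = 612

612


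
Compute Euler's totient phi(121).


phi(n) counts integers in [1, n] coprime to n. Using the multiplicative formula phi(n) = n * prod_{p | n} (1 - 1/p):
121 = 11^2, so
phi(121) = 121 * (1 - 1/11) = 110.

110


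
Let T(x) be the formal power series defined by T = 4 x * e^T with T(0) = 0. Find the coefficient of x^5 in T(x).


Apply the Lagrange inversion formula: if T = 4 x * phi(T) with phi(t) = e^t, then
[x^n] T = 4^n * (1/n) [t^(n-1)] phi(t)^n = 4^n * (1/n) [t^(n-1)] e^(n t) = 4^n * (1/n) * n^(n-1) / (n-1)! = 4^n * n^(n-1) / n!.
When c = 1 this is the Cayley count of rooted labeled trees on n vertices, divided by n!.
For n = 5: 4^5 * 5^4 / 5! = 1024 * 625/120 = 16000/3.

16000/3


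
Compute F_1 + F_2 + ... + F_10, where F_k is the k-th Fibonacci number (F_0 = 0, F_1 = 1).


Use the identity sum_{k=0}^{N} F_k = F_{N+2} - 1 (which follows from F_{k+2} - F_{k+1} = F_k). Then
sum_{k=1}^{10} F_k = (F_{12} - 1) - (F_{2} - 1) = F_{12} - F_{2}.
Computing: F_{12} = 144, F_{2} = 1, so
Sum = 144 - 1 = 143.

143


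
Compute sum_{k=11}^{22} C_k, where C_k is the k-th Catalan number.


C_11 through C_22: 58786, 208012, 742900, 2674440, 9694845, 35357670, 129644790, 477638700, 1767263190, 6564120420, 24466267020, 91482563640
Sum = 58786 + 208012 + 742900 + 2674440 + 9694845 + 35357670 + 129644790 + 477638700 + 1767263190 + 6564120420 + 24466267020 + 91482563640
= 124936234413

124936234413


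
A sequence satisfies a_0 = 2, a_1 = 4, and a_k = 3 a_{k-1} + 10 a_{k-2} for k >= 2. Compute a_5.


The characteristic equation is t^2 - 3 t - 10 = 0, with roots r_1 = 5 and r_2 = -2 (so c_1 = r_1 + r_2, c_2 = -r_1 r_2 as required).
One can use the closed form a_n = A r_1^n + B r_2^n, but direct iteration is more reliable:
a_0 = 2, a_1 = 4, a_2 = 32, a_3 = 136, a_4 = 728, a_5 = 3544.
So a_5 = 3544.

3544


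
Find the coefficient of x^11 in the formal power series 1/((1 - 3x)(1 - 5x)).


By partial fractions or Cauchy convolution:
The coefficient equals sum_{k=0}^{11} 3^k * 5^(11-k).
= 121804592

121804592


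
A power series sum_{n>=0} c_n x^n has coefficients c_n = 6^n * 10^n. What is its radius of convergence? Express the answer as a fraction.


By the root test (Cauchy-Hadamard), the radius is R = 1 / limsup_n |c_n|^(1/n).
Here |c_n|^(1/n) = (6^n * 10^n)^(1/n) = 6 * 10 = 60 for all n.
So R = 1/60 = 1/60.

1/60


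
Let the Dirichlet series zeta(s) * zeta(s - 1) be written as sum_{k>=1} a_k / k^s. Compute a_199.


Convolution gives a_k = sum_{d | k} d * 1 = sum_{d | k} d = sigma(k), the sum of positive divisors of k.
For k = 199, the divisors are 1, 199, so
sigma(199) = 1 + 199 = 200.

200


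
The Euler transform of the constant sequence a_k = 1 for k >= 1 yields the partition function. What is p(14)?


The Euler transform converts the sequence a_k = 1 into the number of integer partitions.
Using the recurrence or dynamic programming:
p(14) = 135

135


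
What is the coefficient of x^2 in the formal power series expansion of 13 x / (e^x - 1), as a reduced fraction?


The exponential generating function for Bernoulli numbers is
x / (e^x - 1) = sum_{k>=0} B_k x^k / k!.
So the coefficient of x^2 in 13 x / (e^x - 1) is 13 B_2 / 2!.
Computing: B_2 = 1/6, 2! = 2, giving
13 * 1/6 / 2 = 13/12.

13/12


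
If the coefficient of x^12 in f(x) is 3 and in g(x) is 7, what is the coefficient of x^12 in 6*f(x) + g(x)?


Scalar multiplication scales coefficients: 6 * 3 = 18.
Then add the g coefficient: 18 + 7
= 25

25


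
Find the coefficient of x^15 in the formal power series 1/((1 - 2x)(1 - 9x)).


By partial fractions or Cauchy convolution:
The coefficient equals sum_{k=0}^{15} 2^k * 9^(15-k).
= 264717169826615

264717169826615


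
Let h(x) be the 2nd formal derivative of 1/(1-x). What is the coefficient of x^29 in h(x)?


Differentiating 2 times: d^2/dx^2 [1/(1-x)] = 2!/(1-x)^3.
The expansion 1/(1-x)^3 = sum_{k>=0} C(k+2, 2) x^k, so the coefficient of x^n in 2!/(1-x)^3 is 2! * C(n+2, 2).
For n = 29: 2 * C(31, 2) = 2 * 465 = 930

930


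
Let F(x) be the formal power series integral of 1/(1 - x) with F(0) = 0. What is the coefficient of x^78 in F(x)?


1/(1 - x) = sum_{k>=0} x^k. Integrating termwise and using F(0) = 0 gives
F(x) = sum_{k>=0} x^(k+1) / (k+1) = sum_{m>=1} x^m / m = -ln(1 - x).
So the coefficient of x^78 is 1/78 = 1/78.

1/78


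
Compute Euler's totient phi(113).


phi(n) counts integers in [1, n] coprime to n. Using the multiplicative formula phi(n) = n * prod_{p | n} (1 - 1/p):
113 = 113, so
phi(113) = 113 * (1 - 1/113) = 112.

112


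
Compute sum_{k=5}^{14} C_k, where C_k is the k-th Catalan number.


C_5 through C_14: 42, 132, 429, 1430, 4862, 16796, 58786, 208012, 742900, 2674440
Sum = 42 + 132 + 429 + 1430 + 4862 + 16796 + 58786 + 208012 + 742900 + 2674440
= 3707829

3707829


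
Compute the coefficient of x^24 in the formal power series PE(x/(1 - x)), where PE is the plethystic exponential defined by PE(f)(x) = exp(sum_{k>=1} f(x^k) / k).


For f(x) = x/(1 - x) we have
sum_{k>=1} f(x^k) / k = sum_{k>=1} (1/k) * x^k / (1 - x^k) = sum_{k, m >= 1} x^(k m) / k,
which after exponentiating simplifies to
PE(x/(1 - x)) = prod_{k>=1} 1 / (1 - x^k).
This is the generating function for the partition function p(n), so the coefficient of x^24 is p(24).
Computing p(24) by dynamic programming over parts 1, 2, ..., 24: p(24) = 1575.

1575


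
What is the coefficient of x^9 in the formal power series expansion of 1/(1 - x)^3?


The negative binomial / multiset identity is
1/(1 - x)^r = sum_{k>=0} C(k + r - 1, r - 1) x^k.
Here r = 3 and k = 9, so the coefficient is
C(9 + 2, 2) = C(11, 2)
= 55

55


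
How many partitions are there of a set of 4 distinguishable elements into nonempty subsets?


Bell_4 can be computed from the Bell triangle or from Dobinski's identity Bell_n = (1/e) * sum_{k>=0} k^n / k!.
Computing Bell_4 = 15.

15


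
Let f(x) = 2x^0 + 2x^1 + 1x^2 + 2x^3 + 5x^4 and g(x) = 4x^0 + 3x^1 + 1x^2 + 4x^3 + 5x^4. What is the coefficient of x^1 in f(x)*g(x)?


Cauchy product at x^1:
2*3 + 2*4
= 14

14


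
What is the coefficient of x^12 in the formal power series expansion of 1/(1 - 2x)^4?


The general identity 1/(1 - c x)^r = sum_{k>=0} c^k C(k + r - 1, r - 1) x^k follows by substituting y = c x into 1/(1 - y)^r = sum_{k>=0} C(k + r - 1, r - 1) y^k.
For c = 2, r = 4, k = 12:
2^12 * C(15, 3) = 4096 * 455 = 1863680.

1863680


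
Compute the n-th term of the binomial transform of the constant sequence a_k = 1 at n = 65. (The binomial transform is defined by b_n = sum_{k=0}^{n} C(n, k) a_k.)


With a_k = 1 for all k, b_n = sum_{k=0}^{n} C(n, k) = 2^n by the binomial theorem.
For n = 65: 2^65 = 36893488147419103232.

36893488147419103232


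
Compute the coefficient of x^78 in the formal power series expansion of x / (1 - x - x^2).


Let f(x) = sum_{k>=0} a_k x^k. Multiplying f(x) * (1 - x - x^2) = x and matching coefficients gives a_0 = 0, a_1 = 1, and a_k = a_{k-1} + a_{k-2} for k >= 2. These are the Fibonacci numbers F_k.
Iterating from F_0 = 0, F_1 = 1:
F_0=0, F_1=1, F_2=1, F_3=2, F_4=3, F_5=5, F_6=8, F_7=13, F_8=21, F_9=34, ...
F_78 = 8944394323791464.

8944394323791464


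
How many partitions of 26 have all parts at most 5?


Using the generating function (1-x)^(-1)(1-x^2)^(-1)...(1-x^5)^(-1),
the coefficient of x^26 counts these restricted partitions.
Result = 427

427


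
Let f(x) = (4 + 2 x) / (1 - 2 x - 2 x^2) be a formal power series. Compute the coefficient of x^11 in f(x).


Write f(x) = sum_{k>=0} a_k x^k. Multiplying both sides by 1 - 2 x - 2 x^2 gives
(1 - 2 x - 2 x^2) sum_{k>=0} a_k x^k = 4 + 2 x.
Matching coefficients:
 x^0: a_0 = 4
 x^1: a_1 - 2 a_0 = 2  =>  a_1 = 2*4 + 2 = 10
 x^k (k >= 2): a_k = 2 a_{k-1} + 2 a_{k-2}.
Iterating: a_2 = 28, a_3 = 76, a_4 = 208, a_5 = 568, a_6 = 1552, a_7 = 4240, a_8 = 11584, a_9 = 31648, a_10 = 86464, a_11 = 236224.
So the coefficient of x^11 is 236224.

236224


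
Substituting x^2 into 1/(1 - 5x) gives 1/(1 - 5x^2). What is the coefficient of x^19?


Since 1/(1 - 5x^2) only has even powers of x,
the coefficient of x^19 (odd) is 0.

0


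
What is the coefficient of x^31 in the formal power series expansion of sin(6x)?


The Maclaurin series is sin(t) = sum_{k>=0} (-1)^k t^(2k+1) / (2k+1)!, so substituting t = 6x, only odd powers of x are nonzero, with coefficient of x^(2k+1) equal to (-1)^k 6^(2k+1) / (2k+1)!.
Write 31 = 2*15 + 1, giving the coefficient (-1)^15 * 6^31 / 31! = -1326443518324400147398656/8222838654177922817725562880000000 = -4132485216/25617946563506171875.

-4132485216/25617946563506171875


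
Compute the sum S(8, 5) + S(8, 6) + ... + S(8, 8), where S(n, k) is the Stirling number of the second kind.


By definition, S(n, k) counts partitions of an n-set into exactly k nonempty blocks.
Computing row n = 8 for k = 5..8:
S(8, k): 1050, 266, 28, 1
Sum = 1345.

1345


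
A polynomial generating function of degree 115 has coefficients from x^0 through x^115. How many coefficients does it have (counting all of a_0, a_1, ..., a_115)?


A polynomial of degree 115 takes the form a_0 + a_1 x + ... + a_115 x^115.
The number of coefficients is 115 + 1 = 116.

116


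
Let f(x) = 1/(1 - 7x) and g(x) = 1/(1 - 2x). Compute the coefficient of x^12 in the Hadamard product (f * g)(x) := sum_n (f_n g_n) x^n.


f has coefficients f_k = 7^k and g has coefficients g_k = 2^k, so the Hadamard product has coefficient (f*g)_k = 7^k * 2^k = 14^k.
For k = 12: 14^12 = 56693912375296.

56693912375296


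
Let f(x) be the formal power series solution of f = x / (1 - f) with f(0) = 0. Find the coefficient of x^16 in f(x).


Apply Lagrange inversion: f = x * phi(f) with phi(t) = 1/(1 - t), so
[x^n] f = (1/n) [t^(n-1)] phi(t)^n = (1/n) [t^(n-1)] (1 - t)^(-n) = (1/n) C(2n - 2, n - 1) = C_{n-1}.
For n = 16: C_15 = C(30, 15) / 16 = 155117520/16 = 9694845 = 9694845.

9694845


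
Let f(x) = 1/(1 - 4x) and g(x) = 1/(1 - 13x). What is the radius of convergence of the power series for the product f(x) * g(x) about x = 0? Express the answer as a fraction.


The radius of 1/(1 - 4x) is 1/4 (nearest singularity at x = 1/4), and the radius of 1/(1 - 13x) is 1/13.
The product f(x)*g(x) = 1/((1 - 4x)(1 - 13x)) has singularities at both 1/4 and 1/13, so its radius of convergence is the distance to the nearest one:
min(1/4, 1/13) = 1/13.

1/13


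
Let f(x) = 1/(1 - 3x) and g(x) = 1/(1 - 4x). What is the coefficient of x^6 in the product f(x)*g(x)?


The coefficient of x^n in f*g is the Cauchy product: sum_{k=0}^{n} a^k * b^(n-k).
With a=3, b=4, n=6:
sum_{k=0}^{6} 3^k * 4^(6-k)
= 14197

14197


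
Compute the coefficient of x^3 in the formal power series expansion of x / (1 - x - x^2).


Let f(x) = sum_{k>=0} a_k x^k. Multiplying f(x) * (1 - x - x^2) = x and matching coefficients gives a_0 = 0, a_1 = 1, and a_k = a_{k-1} + a_{k-2} for k >= 2. These are the Fibonacci numbers F_k.
Iterating from F_0 = 0, F_1 = 1:
F_0=0, F_1=1, F_2=1, F_3=2
F_3 = 2.

2


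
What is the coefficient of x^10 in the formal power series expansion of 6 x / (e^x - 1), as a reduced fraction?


The exponential generating function for Bernoulli numbers is
x / (e^x - 1) = sum_{k>=0} B_k x^k / k!.
So the coefficient of x^10 in 6 x / (e^x - 1) is 6 B_10 / 10!.
Computing: B_10 = 5/66, 10! = 3628800, giving
6 * 5/66 / 3628800 = 1/7983360.

1/7983360


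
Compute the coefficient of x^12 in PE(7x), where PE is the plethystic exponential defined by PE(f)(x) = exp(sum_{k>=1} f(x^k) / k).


With f(x) = 7x, the exponent is sum_{k>=1} 7 x^k / k = 7 * (-ln(1 - x)). Exponentiating:
PE(7x) = exp(-7 ln(1 - x)) = 1/(1 - x)^7.
By the negative binomial expansion, [x^n] 1/(1 - x)^7 = C(n + 6, 6).
For n = 12: C(18, 6) = 18564.

18564


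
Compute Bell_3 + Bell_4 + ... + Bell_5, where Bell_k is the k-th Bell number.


Recall Bell_k counts set partitions of a k-set (with Bell_0 = 1 by convention).
Bell_3 through Bell_5: 5, 15, 52
Sum = 5 + 15 + 52 = 72.

72


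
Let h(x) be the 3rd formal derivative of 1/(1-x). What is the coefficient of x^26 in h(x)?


Differentiating 3 times: d^3/dx^3 [1/(1-x)] = 3!/(1-x)^4.
The expansion 1/(1-x)^4 = sum_{k>=0} C(k+3, 3) x^k, so the coefficient of x^n in 3!/(1-x)^4 is 3! * C(n+3, 3).
For n = 26: 6 * C(29, 3) = 6 * 3654 = 21924

21924


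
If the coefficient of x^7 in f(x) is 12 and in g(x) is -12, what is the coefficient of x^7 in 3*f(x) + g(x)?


Scalar multiplication scales coefficients: 3 * 12 = 36.
Then add the g coefficient: 36 + -12
= 24

24


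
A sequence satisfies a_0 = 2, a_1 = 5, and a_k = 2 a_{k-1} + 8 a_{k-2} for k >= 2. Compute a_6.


The characteristic equation is t^2 - 2 t - 8 = 0, with roots r_1 = 4 and r_2 = -2 (so c_1 = r_1 + r_2, c_2 = -r_1 r_2 as required).
One can use the closed form a_n = A r_1^n + B r_2^n, but direct iteration is more reliable:
a_0 = 2, a_1 = 5, a_2 = 26, a_3 = 92, a_4 = 392, a_5 = 1520, a_6 = 6176.
So a_6 = 6176.

6176


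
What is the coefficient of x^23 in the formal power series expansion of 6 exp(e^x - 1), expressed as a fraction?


exp(e^x - 1) is the exponential generating function for the Bell numbers Bell_k: exp(e^x - 1) = sum_{k>=0} Bell_k x^k / k!.
So the coefficient of x^23 in 6 exp(e^x - 1) is 6 Bell_23 / 23!.
Computing: Bell_23 = 44152005855084346 and 23! = 25852016738884976640000, giving
6 * 44152005855084346/25852016738884976640000 = 22076002927542173/2154334728240414720000.

22076002927542173/2154334728240414720000


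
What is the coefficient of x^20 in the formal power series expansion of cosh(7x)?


The Maclaurin series is cosh(t) = sum_{m>=0} t^(2m) / (2m)!, so substituting t = 7x, only even powers of x are nonzero, with coefficient of x^(2m) equal to 7^(2m) / (2m)!.
For x^20 the coefficient is 7^20/20! = 79792266297612001/2432902008176640000 = 1628413597910449/49651061391360000.

1628413597910449/49651061391360000


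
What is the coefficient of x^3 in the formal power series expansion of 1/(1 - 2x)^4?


The general identity 1/(1 - c x)^r = sum_{k>=0} c^k C(k + r - 1, r - 1) x^k follows by substituting y = c x into 1/(1 - y)^r = sum_{k>=0} C(k + r - 1, r - 1) y^k.
For c = 2, r = 4, k = 3:
2^3 * C(6, 3) = 8 * 20 = 160.

160


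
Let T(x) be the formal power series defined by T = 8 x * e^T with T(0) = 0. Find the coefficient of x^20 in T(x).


Apply the Lagrange inversion formula: if T = 8 x * phi(T) with phi(t) = e^t, then
[x^n] T = 8^n * (1/n) [t^(n-1)] phi(t)^n = 8^n * (1/n) [t^(n-1)] e^(n t) = 8^n * (1/n) * n^(n-1) / (n-1)! = 8^n * n^(n-1) / n!.
When c = 1 this is the Cayley count of rooted labeled trees on n vertices, divided by n!.
For n = 20: 8^20 * 20^19 / 20! = 1152921504606846976 * 5242880000000000000000000/2432902008176640000 = 36893488147419103232000000000000000/14849255421.

36893488147419103232000000000000000/14849255421


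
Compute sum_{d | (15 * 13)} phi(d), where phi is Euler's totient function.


First, 15 * 13 = 195. One classical identity is sum_{d | n} phi(d) = n (each k in [1, n] has a unique gcd with n, and among the k's with gcd(k, n) = n/d there are phi(d) of them). So the sum equals 195. We also verify directly:
Divisors of 195: 1, 3, 5, 13, 15, 39, 65, 195.
phi values: 1, 2, 4, 12, 8, 24, 48, 96.
Sum = 195.

195


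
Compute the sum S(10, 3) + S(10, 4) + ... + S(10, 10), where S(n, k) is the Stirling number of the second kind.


By definition, S(n, k) counts partitions of an n-set into exactly k nonempty blocks.
Computing row n = 10 for k = 3..10:
S(10, k): 9330, 34105, 42525, 22827, 5880, 750, 45, 1
Sum = 115463.

115463


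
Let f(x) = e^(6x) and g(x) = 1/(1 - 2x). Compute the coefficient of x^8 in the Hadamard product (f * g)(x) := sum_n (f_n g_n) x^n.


Expanding: f_k = 6^k/k! (from e^(6x)) and g_k = 2^k (from 1/(1 - 2x)). So the Hadamard coefficient (f * g)_k = 6^k 2^k / k! = (12)^k / k!.
For k = 8: 12^8/8! = 429981696/40320 = 373248/35.

373248/35


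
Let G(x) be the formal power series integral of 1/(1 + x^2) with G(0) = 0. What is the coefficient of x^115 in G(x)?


1/(1 + x^2) = sum_{j>=0} (-1)^j x^(2j). Integrating termwise with G(0) = 0:
G(x) = sum_{j>=0} (-1)^j x^(2j+1) / (2j+1) = arctan(x).
Only odd powers are nonzero. For x^115 write 115 = 2*57 + 1, giving
(-1)^57 / 115 = -1/115 = -1/115.

-1/115


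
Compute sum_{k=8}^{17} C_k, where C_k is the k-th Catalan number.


C_8 through C_17: 1430, 4862, 16796, 58786, 208012, 742900, 2674440, 9694845, 35357670, 129644790
Sum = 1430 + 4862 + 16796 + 58786 + 208012 + 742900 + 2674440 + 9694845 + 35357670 + 129644790
= 178404531

178404531


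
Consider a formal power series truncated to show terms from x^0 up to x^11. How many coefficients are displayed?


From x^0 to x^11 inclusive, the count is 11 - 0 + 1 = 12.

12


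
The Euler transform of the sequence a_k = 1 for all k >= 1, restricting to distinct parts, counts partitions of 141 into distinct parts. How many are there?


Partitions of 141 into distinct parts can be computed via generating function.
Product (1+x)(1+x^2)(1+x^3)...
The coefficient of x^141 = 10327156

10327156


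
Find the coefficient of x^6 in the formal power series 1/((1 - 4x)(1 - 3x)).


By partial fractions or Cauchy convolution:
The coefficient equals sum_{k=0}^{6} 4^k * 3^(6-k).
= 14197

14197


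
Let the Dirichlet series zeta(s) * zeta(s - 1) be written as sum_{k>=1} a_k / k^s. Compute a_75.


Convolution gives a_k = sum_{d | k} d * 1 = sum_{d | k} d = sigma(k), the sum of positive divisors of k.
For k = 75, the divisors are 1, 3, 5, 15, 25, 75, so
sigma(75) = 1 + 3 + 5 + 15 + 25 + 75 = 124.

124


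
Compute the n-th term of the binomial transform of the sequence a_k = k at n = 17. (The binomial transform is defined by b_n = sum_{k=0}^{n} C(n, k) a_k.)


With a_k = k, b_n = sum_{k=0}^{n} C(n, k) k. Using k * C(n, k) = n * C(n-1, k-1) gives b_n = n * sum_{k>=1} C(n-1, k-1) = n * 2^(n-1).
For n = 17: 17 * 2^16 = 17 * 65536 = 1114112.

1114112


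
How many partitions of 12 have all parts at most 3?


Using the generating function (1-x)^(-1)(1-x^2)^(-1)(1-x^3)^(-1),
the coefficient of x^12 counts these restricted partitions.
Result = 19

19


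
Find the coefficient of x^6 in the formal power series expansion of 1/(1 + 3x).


Write 1/(1 + c x) = 1/(1 - (-c) x) and apply the geometric-series identity
1/(1 - y) = sum_{k>=0} y^k to get 1/(1 + c x) = sum_{k>=0} (-c)^k x^k.
So the coefficient of x^k is (-c)^k = (-1)^k * c^k.
Here c = 3 and k = 6:
(-3)^6 = 1 * 729 = 729

729


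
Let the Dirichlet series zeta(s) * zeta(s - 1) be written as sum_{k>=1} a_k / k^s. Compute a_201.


Convolution gives a_k = sum_{d | k} d * 1 = sum_{d | k} d = sigma(k), the sum of positive divisors of k.
For k = 201, the divisors are 1, 3, 67, 201, so
sigma(201) = 1 + 3 + 67 + 201 = 272.

272


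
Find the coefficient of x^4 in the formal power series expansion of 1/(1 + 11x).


Write 1/(1 + c x) = 1/(1 - (-c) x) and apply the geometric-series identity
1/(1 - y) = sum_{k>=0} y^k to get 1/(1 + c x) = sum_{k>=0} (-c)^k x^k.
So the coefficient of x^k is (-c)^k = (-1)^k * c^k.
Here c = 11 and k = 4:
(-11)^4 = 1 * 14641 = 14641

14641


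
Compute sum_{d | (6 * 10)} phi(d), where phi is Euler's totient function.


First, 6 * 10 = 60. One classical identity is sum_{d | n} phi(d) = n (each k in [1, n] has a unique gcd with n, and among the k's with gcd(k, n) = n/d there are phi(d) of them). So the sum equals 60. We also verify directly:
Divisors of 60: 1, 2, 3, 4, 5, 6, 10, 12, 15, 20, 30, 60.
phi values: 1, 1, 2, 2, 4, 2, 4, 4, 8, 8, 8, 16.
Sum = 60.

60


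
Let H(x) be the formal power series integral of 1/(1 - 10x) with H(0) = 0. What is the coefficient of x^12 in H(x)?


1/(1 - 10x) = sum_{k>=0} 10^k x^k. Integrating termwise with H(0) = 0:
H(x) = sum_{k>=0} 10^k x^(k+1) / (k+1) = sum_{m>=1} 10^(m-1) x^m / m.
For m = 12: 10^11/12 = 100000000000/12 = 25000000000/3.

25000000000/3


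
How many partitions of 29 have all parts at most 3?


Using the generating function (1-x)^(-1)(1-x^2)^(-1)(1-x^3)^(-1),
the coefficient of x^29 counts these restricted partitions.
Result = 85

85


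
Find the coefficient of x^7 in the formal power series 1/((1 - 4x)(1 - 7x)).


By partial fractions or Cauchy convolution:
The coefficient equals sum_{k=0}^{7} 4^k * 7^(7-k).
= 1899755

1899755


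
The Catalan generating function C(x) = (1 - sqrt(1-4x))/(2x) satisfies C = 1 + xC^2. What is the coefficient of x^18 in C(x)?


Substituting x -> x scales the n-th coefficient by 1, so [x^18] C(x) = C_18.
C_18 = C(2*18, 18)/(19) = 9075135300/19 = 477638700.
= 477638700.

477638700


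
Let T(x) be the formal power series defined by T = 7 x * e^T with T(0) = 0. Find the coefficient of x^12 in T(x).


Apply the Lagrange inversion formula: if T = 7 x * phi(T) with phi(t) = e^t, then
[x^n] T = 7^n * (1/n) [t^(n-1)] phi(t)^n = 7^n * (1/n) [t^(n-1)] e^(n t) = 7^n * (1/n) * n^(n-1) / (n-1)! = 7^n * n^(n-1) / n!.
When c = 1 this is the Cayley count of rooted labeled trees on n vertices, divided by n!.
For n = 12: 7^12 * 12^11 / 12! = 13841287201 * 743008370688/479001600 = 5904266017370112/275.

5904266017370112/275


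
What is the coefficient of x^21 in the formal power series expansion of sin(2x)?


The Maclaurin series is sin(t) = sum_{k>=0} (-1)^k t^(2k+1) / (2k+1)!, so substituting t = 2x, only odd powers of x are nonzero, with coefficient of x^(2k+1) equal to (-1)^k 2^(2k+1) / (2k+1)!.
Write 21 = 2*10 + 1, giving the coefficient (-1)^10 * 2^21 / 21! = 2097152/51090942171709440000 = 8/194896477400625.

8/194896477400625


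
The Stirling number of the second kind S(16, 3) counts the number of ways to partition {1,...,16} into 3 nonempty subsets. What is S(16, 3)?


Using the explicit formula S(n,k) = (1/k!) sum_{j=0}^{k} (-1)^(k-j) C(k,j) j^n:
S(16, 3) = 7141686
Equivalently, S(n,k) is n! times the coefficient of x^n in the EGF (e^x - 1)^k / k!.

7141686


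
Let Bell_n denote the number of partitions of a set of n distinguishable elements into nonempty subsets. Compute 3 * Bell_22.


Bell_22 can be computed from the Bell triangle or from Dobinski's identity Bell_n = (1/e) * sum_{k>=0} k^n / k!.
Computing Bell_22 = 4506715738447323.
Then 3 * 4506715738447323 = 13520147215341969.

13520147215341969


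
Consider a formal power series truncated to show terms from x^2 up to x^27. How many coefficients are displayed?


From x^2 to x^27 inclusive, the count is 27 - 2 + 1 = 26.

26


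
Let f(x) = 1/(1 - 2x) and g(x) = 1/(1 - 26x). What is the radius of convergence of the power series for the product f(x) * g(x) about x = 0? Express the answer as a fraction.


The radius of 1/(1 - 2x) is 1/2 (nearest singularity at x = 1/2), and the radius of 1/(1 - 26x) is 1/26.
The product f(x)*g(x) = 1/((1 - 2x)(1 - 26x)) has singularities at both 1/2 and 1/26, so its radius of convergence is the distance to the nearest one:
min(1/2, 1/26) = 1/26.

1/26


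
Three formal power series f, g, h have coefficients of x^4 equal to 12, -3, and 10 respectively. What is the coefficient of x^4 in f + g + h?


Series addition is componentwise:
12 + -3 + 10
= 19

19


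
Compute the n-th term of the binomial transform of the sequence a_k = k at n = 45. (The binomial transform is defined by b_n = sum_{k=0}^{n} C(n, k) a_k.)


With a_k = k, b_n = sum_{k=0}^{n} C(n, k) k. Using k * C(n, k) = n * C(n-1, k-1) gives b_n = n * sum_{k>=1} C(n-1, k-1) = n * 2^(n-1).
For n = 45: 45 * 2^44 = 45 * 17592186044416 = 791648371998720.

791648371998720


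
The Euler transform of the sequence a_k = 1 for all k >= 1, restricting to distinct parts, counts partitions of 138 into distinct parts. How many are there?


Partitions of 138 into distinct parts can be computed via generating function.
Product (1+x)(1+x^2)(1+x^3)...
The coefficient of x^138 = 8334326

8334326


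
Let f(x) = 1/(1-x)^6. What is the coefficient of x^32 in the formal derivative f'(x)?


Differentiate: d/dx [ 1/(1-x)^r ] = r / (1-x)^(r+1).
Here r = 6, so f'(x) = 6 / (1-x)^7.
The expansion of 1/(1-x)^(r+1) has coefficient of x^n equal to C(n+r, r).
So the coefficient of x^32 in f'(x) is
6 * C(38, 6) = 6 * 2760681 = 16564086

16564086


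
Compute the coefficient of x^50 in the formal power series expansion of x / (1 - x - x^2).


Let f(x) = sum_{k>=0} a_k x^k. Multiplying f(x) * (1 - x - x^2) = x and matching coefficients gives a_0 = 0, a_1 = 1, and a_k = a_{k-1} + a_{k-2} for k >= 2. These are the Fibonacci numbers F_k.
Iterating from F_0 = 0, F_1 = 1:
F_0=0, F_1=1, F_2=1, F_3=2, F_4=3, F_5=5, F_6=8, F_7=13, F_8=21, F_9=34, ...
F_50 = 12586269025.

12586269025


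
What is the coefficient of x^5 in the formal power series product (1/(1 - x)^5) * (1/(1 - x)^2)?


Combine the factors: (1/(1 - x)^5) * (1/(1 - x)^2) = 1/(1 - x)^7.
Then use 1/(1 - x)^r = sum_{k>=0} C(k + r - 1, r - 1) x^k with r = 7 and k = 5:
C(11, 6) = 462.

462


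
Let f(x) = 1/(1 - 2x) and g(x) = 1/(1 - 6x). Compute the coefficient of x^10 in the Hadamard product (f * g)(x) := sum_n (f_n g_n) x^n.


f has coefficients f_k = 2^k and g has coefficients g_k = 6^k, so the Hadamard product has coefficient (f*g)_k = 2^k * 6^k = 12^k.
For k = 10: 12^10 = 61917364224.

61917364224


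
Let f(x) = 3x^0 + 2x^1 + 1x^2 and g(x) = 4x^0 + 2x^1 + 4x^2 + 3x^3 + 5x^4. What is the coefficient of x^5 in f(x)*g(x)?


Cauchy product at x^5:
2*5 + 1*3
= 13

13


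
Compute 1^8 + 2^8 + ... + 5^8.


This power sum has a closed form given by Faulhaber's formula
sum_{k=1}^{m} k^p = (1 / (p + 1)) * sum_{j=0}^{p} C(p + 1, j) B_j m^(p + 1 - j),
but for small m direct computation is fastest:
1 + 256 + 6561 + 65536 + 390625 = 462979.

462979


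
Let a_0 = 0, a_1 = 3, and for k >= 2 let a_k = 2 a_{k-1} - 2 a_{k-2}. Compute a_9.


Iterating the recurrence forward:
a_0 = 0
a_1 = 3
a_2 = 2*3 - 2*0 = 6
a_3 = 2*6 - 2*3 = 6
a_4 = 2*6 - 2*6 = 0
a_5 = 2*0 - 2*6 = -12
a_6 = 2*-12 - 2*0 = -24
a_7 = 2*-24 - 2*-12 = -24
a_8 = 2*-24 - 2*-24 = 0
a_9 = 2*0 - 2*-24 = 48
So a_9 = 48.

48


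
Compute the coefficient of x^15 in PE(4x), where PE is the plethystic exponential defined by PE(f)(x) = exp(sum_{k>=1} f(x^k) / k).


With f(x) = 4x, the exponent is sum_{k>=1} 4 x^k / k = 4 * (-ln(1 - x)). Exponentiating:
PE(4x) = exp(-4 ln(1 - x)) = 1/(1 - x)^4.
By the negative binomial expansion, [x^n] 1/(1 - x)^4 = C(n + 3, 3).
For n = 15: C(18, 3) = 816.

816


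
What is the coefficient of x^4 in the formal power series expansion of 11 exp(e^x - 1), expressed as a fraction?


exp(e^x - 1) is the exponential generating function for the Bell numbers Bell_k: exp(e^x - 1) = sum_{k>=0} Bell_k x^k / k!.
So the coefficient of x^4 in 11 exp(e^x - 1) is 11 Bell_4 / 4!.
Computing: Bell_4 = 15 and 4! = 24, giving
11 * 15/24 = 55/8.

55/8


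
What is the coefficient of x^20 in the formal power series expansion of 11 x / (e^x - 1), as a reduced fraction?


The exponential generating function for Bernoulli numbers is
x / (e^x - 1) = sum_{k>=0} B_k x^k / k!.
So the coefficient of x^20 in 11 x / (e^x - 1) is 11 B_20 / 20!.
Computing: B_20 = -174611/330, 20! = 2432902008176640000, giving
11 * -174611/330 / 2432902008176640000 = -174611/72987060245299200000.

-174611/72987060245299200000


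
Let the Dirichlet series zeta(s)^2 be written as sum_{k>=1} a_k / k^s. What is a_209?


The Dirichlet convolution of the constant function 1 with itself gives (1 * 1)(k) = sum_{d | k} 1 = d(k), the number of positive divisors of k.
Since zeta(s) = sum_{k>=1} 1/k^s, we have zeta(s)^2 = sum_{k>=1} d(k)/k^s, so a_k = d(k).
For k = 209: the divisors are 1, 11, 19, 209.
Count = 4.

4


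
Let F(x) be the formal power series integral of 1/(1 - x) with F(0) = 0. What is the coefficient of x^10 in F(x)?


1/(1 - x) = sum_{k>=0} x^k. Integrating termwise and using F(0) = 0 gives
F(x) = sum_{k>=0} x^(k+1) / (k+1) = sum_{m>=1} x^m / m = -ln(1 - x).
So the coefficient of x^10 is 1/10 = 1/10.

1/10


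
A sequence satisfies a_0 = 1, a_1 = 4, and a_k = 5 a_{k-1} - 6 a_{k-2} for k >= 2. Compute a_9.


The characteristic equation is t^2 - 5 t + 6 = 0, with roots r_1 = 2 and r_2 = 3 (so c_1 = r_1 + r_2, c_2 = -r_1 r_2 as required).
One can use the closed form a_n = A r_1^n + B r_2^n, but direct iteration is more reliable:
a_0 = 1, a_1 = 4, a_2 = 14, a_3 = 46, a_4 = 146, a_5 = 454, a_6 = 1394, a_7 = 4246, a_8 = 12866, a_9 = 38854.
So a_9 = 38854.

38854


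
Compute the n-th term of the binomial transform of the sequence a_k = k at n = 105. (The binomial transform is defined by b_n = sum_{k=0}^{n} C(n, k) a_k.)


With a_k = k, b_n = sum_{k=0}^{n} C(n, k) k. Using k * C(n, k) = n * C(n-1, k-1) gives b_n = n * sum_{k>=1} C(n-1, k-1) = n * 2^(n-1).
For n = 105: 105 * 2^104 = 105 * 20282409603651670423947251286016 = 2129653008383425394514461385031680.

2129653008383425394514461385031680


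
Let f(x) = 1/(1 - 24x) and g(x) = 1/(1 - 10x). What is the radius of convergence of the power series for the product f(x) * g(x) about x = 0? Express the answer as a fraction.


The radius of 1/(1 - 24x) is 1/24 (nearest singularity at x = 1/24), and the radius of 1/(1 - 10x) is 1/10.
The product f(x)*g(x) = 1/((1 - 24x)(1 - 10x)) has singularities at both 1/24 and 1/10, so its radius of convergence is the distance to the nearest one:
min(1/24, 1/10) = 1/24.

1/24


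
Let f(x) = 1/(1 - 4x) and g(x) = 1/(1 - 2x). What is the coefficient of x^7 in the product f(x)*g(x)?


The coefficient of x^n in f*g is the Cauchy product: sum_{k=0}^{n} a^k * b^(n-k).
With a=4, b=2, n=7:
sum_{k=0}^{7} 4^k * 2^(7-k)
= 32640

32640


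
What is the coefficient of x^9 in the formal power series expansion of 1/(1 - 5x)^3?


The general identity 1/(1 - c x)^r = sum_{k>=0} c^k C(k + r - 1, r - 1) x^k follows by substituting y = c x into 1/(1 - y)^r = sum_{k>=0} C(k + r - 1, r - 1) y^k.
For c = 5, r = 3, k = 9:
5^9 * C(11, 2) = 1953125 * 55 = 107421875.

107421875


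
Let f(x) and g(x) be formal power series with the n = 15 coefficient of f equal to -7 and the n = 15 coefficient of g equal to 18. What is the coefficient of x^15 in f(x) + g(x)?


Addition of formal power series is termwise.
The coefficient of x^15 in f + g = -7 + 18
= 11

11


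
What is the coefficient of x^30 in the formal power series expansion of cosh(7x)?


The Maclaurin series is cosh(t) = sum_{m>=0} t^(2m) / (2m)!, so substituting t = 7x, only even powers of x are nonzero, with coefficient of x^(2m) equal to 7^(2m) / (2m)!.
For x^30 the coefficient is 7^30/30! = 22539340290692258087863249/265252859812191058636308480000000 = 9387480337647754305649/110475993257888820756480000000.

9387480337647754305649/110475993257888820756480000000


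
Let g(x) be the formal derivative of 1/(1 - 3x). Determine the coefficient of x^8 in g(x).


Differentiate termwise: d/dx sum_{k>=0} 3^k x^k = sum_{k>=1} k 3^k x^(k-1) = sum_{j>=0} (j+1) 3^(j+1) x^j.
Equivalently, d/dx [1/(1 - 3x)] = 3/(1 - 3x)^2.
For j = 8: 9 * 3^9 = 9 * 19683 = 177147.

177147


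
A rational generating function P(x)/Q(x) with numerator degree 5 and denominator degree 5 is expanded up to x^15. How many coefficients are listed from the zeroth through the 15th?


Expanding up to x^15 gives the coefficients for x^0, x^1, ..., x^15.
That is 15 + 1 = 16 coefficients in total.

16


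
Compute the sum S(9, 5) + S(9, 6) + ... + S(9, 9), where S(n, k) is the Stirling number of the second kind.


By definition, S(n, k) counts partitions of an n-set into exactly k nonempty blocks.
Computing row n = 9 for k = 5..9:
S(9, k): 6951, 2646, 462, 36, 1
Sum = 10096.

10096


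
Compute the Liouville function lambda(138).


The Liouville function is lambda(k) = (-1)^Omega(k), where Omega(k) counts the prime factors of k with multiplicity.
Factoring: 138 = 2 * 3 * 23, so Omega(138) = 3.
lambda(138) = (-1)^3 = -1.

-1


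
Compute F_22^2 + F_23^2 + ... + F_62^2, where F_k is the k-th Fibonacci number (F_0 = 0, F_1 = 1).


There is a standard identity sum_{k=0}^{N} F_k^2 = F_N * F_{N+1} (proved inductively from the telescoping relation F_k^2 = F_k F_{k+1} - F_{k-1} F_k). Then
sum_{k=22}^{62} F_k^2 = F_62 F_63 - F_21 F_22.
Computing: F_62 = 4052739537881, F_63 = 6557470319842, F_21 = 10946, F_22 = 17711.
Sum = 4052739537881 * 6557470319842 - 10946 * 17711 = 26575719233704840151070196.

26575719233704840151070196


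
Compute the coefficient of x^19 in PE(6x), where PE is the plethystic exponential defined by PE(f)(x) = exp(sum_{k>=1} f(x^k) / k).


With f(x) = 6x, the exponent is sum_{k>=1} 6 x^k / k = 6 * (-ln(1 - x)). Exponentiating:
PE(6x) = exp(-6 ln(1 - x)) = 1/(1 - x)^6.
By the negative binomial expansion, [x^n] 1/(1 - x)^6 = C(n + 5, 5).
For n = 19: C(24, 5) = 42504.

42504


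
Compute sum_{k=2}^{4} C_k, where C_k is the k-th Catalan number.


C_2 through C_4: 2, 5, 14
Sum = 2 + 5 + 14
= 21

21


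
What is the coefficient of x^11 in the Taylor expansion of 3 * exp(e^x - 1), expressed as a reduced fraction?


exp(e^x - 1) = sum_{k>=0} Bell_k x^k / k!, where Bell_k is the k-th Bell number.
So the coefficient of x^11 is 3 * Bell_11 / 11!.
Computing: Bell_11 = 678570 and 11! = 39916800, giving
3 * 678570/39916800 = 22619/443520.

22619/443520


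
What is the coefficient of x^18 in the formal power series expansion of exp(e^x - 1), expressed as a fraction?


exp(e^x - 1) is the exponential generating function for the Bell numbers Bell_k: exp(e^x - 1) = sum_{k>=0} Bell_k x^k / k!.
So the coefficient of x^18 in exp(e^x - 1) is Bell_18 / 18!.
Computing: Bell_18 = 682076806159 and 18! = 6402373705728000, giving
682076806159/6402373705728000 = 97439543737/914624815104000.

97439543737/914624815104000


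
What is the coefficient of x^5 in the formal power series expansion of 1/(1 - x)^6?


The negative binomial / multiset identity is
1/(1 - x)^r = sum_{k>=0} C(k + r - 1, r - 1) x^k.
Here r = 6 and k = 5, so the coefficient is
C(5 + 5, 5) = C(10, 5)
= 252

252


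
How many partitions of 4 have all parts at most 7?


Using the generating function (1-x)^(-1)(1-x^2)^(-1)...(1-x^7)^(-1),
the coefficient of x^4 counts these restricted partitions.
Result = 5

5


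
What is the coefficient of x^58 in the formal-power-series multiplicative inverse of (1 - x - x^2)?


Let the inverse be f(x) = sum_{k>=0} a_k x^k. From f(x) * (1 - x - x^2) = 1 and matching coefficients:
 x^0: a_0 = 1.
 x^1: a_1 - a_0 = 0, so a_1 = 1.
 x^k (k >= 2): a_k - a_{k-1} - a_{k-2} = 0, i.e. a_k = a_{k-1} + a_{k-2}.
This is the Fibonacci-type recurrence shifted so that a_0 = a_1 = 1.
Iterating: a_0=1, a_1=1, a_2=2, a_3=3, a_4=5, a_5=8, a_6=13, a_7=21, a_8=34, a_9=55, ...
a_58 = 956722026041.

956722026041


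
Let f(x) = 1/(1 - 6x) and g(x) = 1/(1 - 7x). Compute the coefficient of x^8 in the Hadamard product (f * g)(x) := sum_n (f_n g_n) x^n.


f has coefficients f_k = 6^k and g has coefficients g_k = 7^k, so the Hadamard product has coefficient (f*g)_k = 6^k * 7^k = 42^k.
For k = 8: 42^8 = 9682651996416.

9682651996416


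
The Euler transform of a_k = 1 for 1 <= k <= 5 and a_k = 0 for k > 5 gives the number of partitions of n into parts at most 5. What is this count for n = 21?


Partitions of 21 into parts at most 5:
Using generating function (1-x)^(-1)(1-x^2)^(-1)...(1-x^5)^(-1),
the coefficient of x^21 = 221

221


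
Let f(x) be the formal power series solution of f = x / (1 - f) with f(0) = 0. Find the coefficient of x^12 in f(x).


Apply Lagrange inversion: f = x * phi(f) with phi(t) = 1/(1 - t), so
[x^n] f = (1/n) [t^(n-1)] phi(t)^n = (1/n) [t^(n-1)] (1 - t)^(-n) = (1/n) C(2n - 2, n - 1) = C_{n-1}.
For n = 12: C_11 = C(22, 11) / 12 = 705432/12 = 58786 = 58786.

58786


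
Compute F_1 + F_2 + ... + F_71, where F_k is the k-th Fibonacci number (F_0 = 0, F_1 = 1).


Use the identity sum_{k=0}^{N} F_k = F_{N+2} - 1 (which follows from F_{k+2} - F_{k+1} = F_k). Then
sum_{k=1}^{71} F_k = (F_{73} - 1) - (F_{2} - 1) = F_{73} - F_{2}.
Computing: F_{73} = 806515533049393, F_{2} = 1, so
Sum = 806515533049393 - 1 = 806515533049392.

806515533049392


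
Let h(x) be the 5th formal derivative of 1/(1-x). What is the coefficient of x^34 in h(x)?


Differentiating 5 times: d^5/dx^5 [1/(1-x)] = 5!/(1-x)^6.
The expansion 1/(1-x)^6 = sum_{k>=0} C(k+5, 5) x^k, so the coefficient of x^n in 5!/(1-x)^6 is 5! * C(n+5, 5).
For n = 34: 120 * C(39, 5) = 120 * 575757 = 69090840

69090840


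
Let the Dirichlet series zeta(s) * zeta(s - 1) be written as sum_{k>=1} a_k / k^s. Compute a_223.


Convolution gives a_k = sum_{d | k} d * 1 = sum_{d | k} d = sigma(k), the sum of positive divisors of k.
For k = 223, the divisors are 1, 223, so
sigma(223) = 1 + 223 = 224.

224


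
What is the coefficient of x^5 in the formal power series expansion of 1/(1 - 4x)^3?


The general identity 1/(1 - c x)^r = sum_{k>=0} c^k C(k + r - 1, r - 1) x^k follows by substituting y = c x into 1/(1 - y)^r = sum_{k>=0} C(k + r - 1, r - 1) y^k.
For c = 4, r = 3, k = 5:
4^5 * C(7, 2) = 1024 * 21 = 21504.

21504


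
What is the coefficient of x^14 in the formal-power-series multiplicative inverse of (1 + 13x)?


The inverse is 1/(1 + 13x). Apply the geometric identity 1/(1 - y) = sum_{k>=0} y^k with y = -13x:
1/(1 + 13x) = sum_{k>=0} (-13)^k x^k.
So the coefficient of x^14 is (-13)^14 = 3937376385699289.

3937376385699289


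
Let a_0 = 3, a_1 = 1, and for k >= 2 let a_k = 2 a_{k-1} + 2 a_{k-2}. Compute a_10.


Iterating the recurrence forward:
a_0 = 3
a_1 = 1
a_2 = 2*1 + 2*3 = 8
a_3 = 2*8 + 2*1 = 18
a_4 = 2*18 + 2*8 = 52
a_5 = 2*52 + 2*18 = 140
a_6 = 2*140 + 2*52 = 384
a_7 = 2*384 + 2*140 = 1048
a_8 = 2*1048 + 2*384 = 2864
a_9 = 2*2864 + 2*1048 = 7824
a_10 = 2*7824 + 2*2864 = 21376
So a_10 = 21376.

21376


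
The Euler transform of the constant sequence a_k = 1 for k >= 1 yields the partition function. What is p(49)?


The Euler transform converts the sequence a_k = 1 into the number of integer partitions.
Using the recurrence or dynamic programming:
p(49) = 173525

173525


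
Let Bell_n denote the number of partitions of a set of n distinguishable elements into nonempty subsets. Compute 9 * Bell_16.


Bell_16 can be computed from the Bell triangle or from Dobinski's identity Bell_n = (1/e) * sum_{k>=0} k^n / k!.
Computing Bell_16 = 10480142147.
Then 9 * 10480142147 = 94321279323.

94321279323


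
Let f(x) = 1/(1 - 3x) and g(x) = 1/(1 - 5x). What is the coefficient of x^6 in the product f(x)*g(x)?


The coefficient of x^n in f*g is the Cauchy product: sum_{k=0}^{n} a^k * b^(n-k).
With a=3, b=5, n=6:
sum_{k=0}^{6} 3^k * 5^(6-k)
= 37969

37969


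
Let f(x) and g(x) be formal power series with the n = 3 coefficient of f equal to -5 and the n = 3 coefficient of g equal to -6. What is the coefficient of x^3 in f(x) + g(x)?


Addition of formal power series is termwise.
The coefficient of x^3 in f + g = -5 + -6
= -11

-11


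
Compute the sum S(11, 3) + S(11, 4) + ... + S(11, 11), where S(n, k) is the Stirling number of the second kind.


By definition, S(n, k) counts partitions of an n-set into exactly k nonempty blocks.
Computing row n = 11 for k = 3..11:
S(11, k): 28501, 145750, 246730, 179487, 63987, 11880, 1155, 55, 1
Sum = 677546.

677546


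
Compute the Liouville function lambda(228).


The Liouville function is lambda(k) = (-1)^Omega(k), where Omega(k) counts the prime factors of k with multiplicity.
Factoring: 228 = 2 * 2 * 3 * 19, so Omega(228) = 4.
lambda(228) = (-1)^4 = 1.

1


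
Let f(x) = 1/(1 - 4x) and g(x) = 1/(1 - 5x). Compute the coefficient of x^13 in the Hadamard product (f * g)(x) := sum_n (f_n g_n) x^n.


f has coefficients f_k = 4^k and g has coefficients g_k = 5^k, so the Hadamard product has coefficient (f*g)_k = 4^k * 5^k = 20^k.
For k = 13: 20^13 = 81920000000000000.

81920000000000000
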